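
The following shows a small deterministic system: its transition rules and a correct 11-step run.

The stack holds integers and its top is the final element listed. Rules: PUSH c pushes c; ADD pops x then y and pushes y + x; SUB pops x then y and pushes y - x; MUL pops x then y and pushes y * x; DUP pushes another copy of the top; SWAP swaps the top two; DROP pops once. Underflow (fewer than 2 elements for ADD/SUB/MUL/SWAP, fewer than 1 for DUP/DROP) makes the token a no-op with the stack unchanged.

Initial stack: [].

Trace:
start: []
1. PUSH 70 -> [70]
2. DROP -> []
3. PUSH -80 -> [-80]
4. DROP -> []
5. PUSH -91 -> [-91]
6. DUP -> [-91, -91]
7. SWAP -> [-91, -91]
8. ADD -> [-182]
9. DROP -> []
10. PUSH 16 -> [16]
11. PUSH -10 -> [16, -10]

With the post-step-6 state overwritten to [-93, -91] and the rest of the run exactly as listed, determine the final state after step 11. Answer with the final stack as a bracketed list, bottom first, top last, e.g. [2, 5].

[16, -10]

state after step 6 := [-93, -91]
7. SWAP -> [-91, -93]
8. ADD -> [-184]
9. DROP -> []
10. PUSH 16 -> [16]
11. PUSH -10 -> [16, -10]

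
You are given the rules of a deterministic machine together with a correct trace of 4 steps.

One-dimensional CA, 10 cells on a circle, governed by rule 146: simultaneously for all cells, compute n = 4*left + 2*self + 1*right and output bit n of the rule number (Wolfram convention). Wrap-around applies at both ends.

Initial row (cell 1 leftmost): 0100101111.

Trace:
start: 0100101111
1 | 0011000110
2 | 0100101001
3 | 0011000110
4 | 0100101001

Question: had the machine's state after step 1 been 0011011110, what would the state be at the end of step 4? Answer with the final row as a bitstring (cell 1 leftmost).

state after step 1 := 0011011110
2 | 0100001101
3 | 0010010000
4 | 0101101000

0101101000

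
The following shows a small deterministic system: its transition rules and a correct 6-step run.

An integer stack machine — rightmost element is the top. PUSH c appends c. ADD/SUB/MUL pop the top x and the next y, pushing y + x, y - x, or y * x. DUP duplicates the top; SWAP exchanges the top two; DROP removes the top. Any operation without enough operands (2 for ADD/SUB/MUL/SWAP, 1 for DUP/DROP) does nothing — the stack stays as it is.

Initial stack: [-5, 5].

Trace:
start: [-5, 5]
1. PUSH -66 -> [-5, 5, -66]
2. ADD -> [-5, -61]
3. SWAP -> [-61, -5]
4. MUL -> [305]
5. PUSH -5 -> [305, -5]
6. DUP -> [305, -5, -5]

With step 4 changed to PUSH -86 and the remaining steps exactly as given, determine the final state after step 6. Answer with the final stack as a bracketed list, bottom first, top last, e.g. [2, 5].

[-61, -5, -86, -5, -5]

(re-executing from step 4 with the substitution; state before step 4: [-61, -5])
4. PUSH -86 -> [-61, -5, -86]
5. PUSH -5 -> [-61, -5, -86, -5]
6. DUP -> [-61, -5, -86, -5, -5]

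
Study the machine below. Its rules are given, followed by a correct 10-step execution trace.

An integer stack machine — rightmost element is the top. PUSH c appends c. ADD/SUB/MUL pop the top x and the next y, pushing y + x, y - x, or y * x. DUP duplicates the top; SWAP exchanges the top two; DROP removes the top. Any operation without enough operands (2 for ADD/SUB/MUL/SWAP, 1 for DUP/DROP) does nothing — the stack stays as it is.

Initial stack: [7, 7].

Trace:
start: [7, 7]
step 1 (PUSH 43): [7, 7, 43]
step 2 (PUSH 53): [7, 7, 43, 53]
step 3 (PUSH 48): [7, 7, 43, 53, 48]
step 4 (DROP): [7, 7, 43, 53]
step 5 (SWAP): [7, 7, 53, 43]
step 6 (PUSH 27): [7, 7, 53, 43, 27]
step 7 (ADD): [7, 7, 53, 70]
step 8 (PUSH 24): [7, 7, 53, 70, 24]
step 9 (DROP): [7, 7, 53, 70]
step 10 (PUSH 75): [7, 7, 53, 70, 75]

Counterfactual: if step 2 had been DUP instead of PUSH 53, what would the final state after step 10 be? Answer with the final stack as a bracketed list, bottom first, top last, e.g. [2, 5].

(re-executing from step 2 with the substitution; state before step 2: [7, 7, 43])
step 2 (DUP): [7, 7, 43, 43]
step 3 (PUSH 48): [7, 7, 43, 43, 48]
step 4 (DROP): [7, 7, 43, 43]
step 5 (SWAP): [7, 7, 43, 43]
step 6 (PUSH 27): [7, 7, 43, 43, 27]
step 7 (ADD): [7, 7, 43, 70]
step 8 (PUSH 24): [7, 7, 43, 70, 24]
step 9 (DROP): [7, 7, 43, 70]
step 10 (PUSH 75): [7, 7, 43, 70, 75]

[7, 7, 43, 70, 75]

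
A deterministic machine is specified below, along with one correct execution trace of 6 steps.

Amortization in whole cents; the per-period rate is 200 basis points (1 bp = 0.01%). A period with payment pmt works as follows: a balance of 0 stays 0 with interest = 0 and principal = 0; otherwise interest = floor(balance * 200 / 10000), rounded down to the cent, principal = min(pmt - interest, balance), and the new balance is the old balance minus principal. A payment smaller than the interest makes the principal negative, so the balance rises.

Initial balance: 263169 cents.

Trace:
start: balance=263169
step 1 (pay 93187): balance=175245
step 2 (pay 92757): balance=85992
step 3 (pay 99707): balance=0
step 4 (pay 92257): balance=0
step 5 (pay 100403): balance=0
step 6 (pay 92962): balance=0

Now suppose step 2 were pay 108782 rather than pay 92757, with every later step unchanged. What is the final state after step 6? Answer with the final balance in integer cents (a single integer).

(re-executing from step 2 with the substitution; state before step 2: balance=175245)
step 2 (pay 108782): balance=69967
step 3 (pay 99707): balance=0
step 4 (pay 92257): balance=0
step 5 (pay 100403): balance=0
step 6 (pay 92962): balance=0

0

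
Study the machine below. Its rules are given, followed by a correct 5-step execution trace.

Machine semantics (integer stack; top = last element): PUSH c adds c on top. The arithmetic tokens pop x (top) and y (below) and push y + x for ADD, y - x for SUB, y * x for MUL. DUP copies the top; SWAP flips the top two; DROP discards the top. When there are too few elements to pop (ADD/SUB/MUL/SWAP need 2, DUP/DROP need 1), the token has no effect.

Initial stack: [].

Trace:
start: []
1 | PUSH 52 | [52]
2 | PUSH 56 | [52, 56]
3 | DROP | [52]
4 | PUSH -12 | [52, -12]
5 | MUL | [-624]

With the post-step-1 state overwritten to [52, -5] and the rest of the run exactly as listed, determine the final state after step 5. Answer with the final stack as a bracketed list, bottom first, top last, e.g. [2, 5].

[52, 60]

state after step 1 := [52, -5]
2 | PUSH 56 | [52, -5, 56]
3 | DROP | [52, -5]
4 | PUSH -12 | [52, -5, -12]
5 | MUL | [52, 60]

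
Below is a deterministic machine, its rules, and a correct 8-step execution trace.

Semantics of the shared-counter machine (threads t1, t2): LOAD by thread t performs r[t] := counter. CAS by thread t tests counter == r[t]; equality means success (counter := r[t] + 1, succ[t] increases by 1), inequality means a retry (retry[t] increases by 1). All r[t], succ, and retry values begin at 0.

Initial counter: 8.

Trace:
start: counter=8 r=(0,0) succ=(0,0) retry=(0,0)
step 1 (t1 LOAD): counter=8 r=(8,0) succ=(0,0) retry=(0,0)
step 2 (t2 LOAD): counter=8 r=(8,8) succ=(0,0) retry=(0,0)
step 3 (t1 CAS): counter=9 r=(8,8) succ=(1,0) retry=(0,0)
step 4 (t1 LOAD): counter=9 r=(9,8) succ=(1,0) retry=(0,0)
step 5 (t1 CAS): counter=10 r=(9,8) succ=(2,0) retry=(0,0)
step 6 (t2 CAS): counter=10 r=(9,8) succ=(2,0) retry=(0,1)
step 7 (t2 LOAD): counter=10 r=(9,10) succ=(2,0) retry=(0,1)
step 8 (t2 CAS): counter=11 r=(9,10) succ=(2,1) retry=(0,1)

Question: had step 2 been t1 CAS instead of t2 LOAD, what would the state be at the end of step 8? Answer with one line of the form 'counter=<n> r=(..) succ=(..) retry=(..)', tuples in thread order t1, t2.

(re-executing from step 2 with the substitution; state before step 2: counter=8 r=(8,0) succ=(0,0) retry=(0,0))
step 2 (t1 CAS): counter=9 r=(8,0) succ=(1,0) retry=(0,0)
step 3 (t1 CAS): counter=9 r=(8,0) succ=(1,0) retry=(1,0)
step 4 (t1 LOAD): counter=9 r=(9,0) succ=(1,0) retry=(1,0)
step 5 (t1 CAS): counter=10 r=(9,0) succ=(2,0) retry=(1,0)
step 6 (t2 CAS): counter=10 r=(9,0) succ=(2,0) retry=(1,1)
step 7 (t2 LOAD): counter=10 r=(9,10) succ=(2,0) retry=(1,1)
step 8 (t2 CAS): counter=11 r=(9,10) succ=(2,1) retry=(1,1)

counter=11 r=(9,10) succ=(2,1) retry=(1,1)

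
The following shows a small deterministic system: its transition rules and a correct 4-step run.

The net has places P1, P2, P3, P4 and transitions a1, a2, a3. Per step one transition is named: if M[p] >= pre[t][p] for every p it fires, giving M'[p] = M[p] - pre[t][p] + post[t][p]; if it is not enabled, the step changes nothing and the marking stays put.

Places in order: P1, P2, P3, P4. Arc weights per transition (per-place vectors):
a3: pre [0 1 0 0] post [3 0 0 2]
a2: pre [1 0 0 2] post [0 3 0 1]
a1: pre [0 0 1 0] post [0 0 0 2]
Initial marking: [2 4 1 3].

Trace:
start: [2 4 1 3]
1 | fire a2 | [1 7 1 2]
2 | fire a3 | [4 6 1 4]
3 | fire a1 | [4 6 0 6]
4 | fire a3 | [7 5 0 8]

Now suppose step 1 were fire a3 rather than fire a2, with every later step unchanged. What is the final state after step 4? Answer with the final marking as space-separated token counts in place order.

11 1 0 11

(re-executing from step 1 with the substitution; state before step 1: [2 4 1 3])
1 | fire a3 | [5 3 1 5]
2 | fire a3 | [8 2 1 7]
3 | fire a1 | [8 2 0 9]
4 | fire a3 | [11 1 0 11]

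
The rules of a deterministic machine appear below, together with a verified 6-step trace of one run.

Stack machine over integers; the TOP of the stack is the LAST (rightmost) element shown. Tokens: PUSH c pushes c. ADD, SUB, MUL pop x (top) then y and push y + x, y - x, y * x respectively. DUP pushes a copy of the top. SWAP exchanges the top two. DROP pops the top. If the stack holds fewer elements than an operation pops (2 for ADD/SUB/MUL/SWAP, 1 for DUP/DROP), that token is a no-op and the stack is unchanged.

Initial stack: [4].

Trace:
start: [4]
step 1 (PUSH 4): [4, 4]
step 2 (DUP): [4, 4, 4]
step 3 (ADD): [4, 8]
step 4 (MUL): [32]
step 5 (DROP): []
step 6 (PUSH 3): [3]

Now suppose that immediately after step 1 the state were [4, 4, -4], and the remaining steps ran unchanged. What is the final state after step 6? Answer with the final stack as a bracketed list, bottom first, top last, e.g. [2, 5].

[4, 3]

state after step 1 := [4, 4, -4]
step 2 (DUP): [4, 4, -4, -4]
step 3 (ADD): [4, 4, -8]
step 4 (MUL): [4, -32]
step 5 (DROP): [4]
step 6 (PUSH 3): [4, 3]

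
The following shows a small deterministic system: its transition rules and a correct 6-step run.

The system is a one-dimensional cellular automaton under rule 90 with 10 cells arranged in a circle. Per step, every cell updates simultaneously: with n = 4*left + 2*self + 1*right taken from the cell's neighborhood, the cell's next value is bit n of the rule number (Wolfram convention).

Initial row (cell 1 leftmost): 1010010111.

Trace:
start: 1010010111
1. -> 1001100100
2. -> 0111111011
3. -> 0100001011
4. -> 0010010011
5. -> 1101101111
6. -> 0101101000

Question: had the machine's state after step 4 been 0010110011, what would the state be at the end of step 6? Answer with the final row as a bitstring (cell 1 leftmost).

0111100000

state after step 4 := 0010110011
5. -> 1100111111
6. -> 0111100000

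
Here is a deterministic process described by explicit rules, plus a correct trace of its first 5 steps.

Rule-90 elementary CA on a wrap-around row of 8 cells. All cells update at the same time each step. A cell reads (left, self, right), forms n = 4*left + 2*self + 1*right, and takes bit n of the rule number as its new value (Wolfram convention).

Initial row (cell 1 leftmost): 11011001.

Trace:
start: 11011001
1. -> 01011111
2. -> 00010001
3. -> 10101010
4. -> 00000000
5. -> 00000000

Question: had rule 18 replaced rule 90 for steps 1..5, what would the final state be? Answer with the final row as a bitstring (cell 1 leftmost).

(re-executing steps 1..5 under rule 18; state before step 1: 11011001)
1. -> 00000110
2. -> 00001001
3. -> 10010110
4. -> 01100000
5. -> 10010000

10010000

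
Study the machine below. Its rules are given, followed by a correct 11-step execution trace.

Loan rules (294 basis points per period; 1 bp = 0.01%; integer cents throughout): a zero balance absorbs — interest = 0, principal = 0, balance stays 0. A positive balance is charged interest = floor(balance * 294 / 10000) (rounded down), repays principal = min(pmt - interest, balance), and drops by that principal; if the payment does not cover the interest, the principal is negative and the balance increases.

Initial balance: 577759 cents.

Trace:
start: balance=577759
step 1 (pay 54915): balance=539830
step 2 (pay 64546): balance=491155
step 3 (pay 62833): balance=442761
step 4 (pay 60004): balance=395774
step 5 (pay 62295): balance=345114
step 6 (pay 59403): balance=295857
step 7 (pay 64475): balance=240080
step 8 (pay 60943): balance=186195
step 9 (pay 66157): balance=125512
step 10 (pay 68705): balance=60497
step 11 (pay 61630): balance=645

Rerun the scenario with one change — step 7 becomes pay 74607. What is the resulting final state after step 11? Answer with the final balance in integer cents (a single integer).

(re-executing from step 7 with the substitution; state before step 7: balance=295857)
step 7 (pay 74607): balance=229948
step 8 (pay 60943): balance=175765
step 9 (pay 66157): balance=114775
step 10 (pay 68705): balance=49444
step 11 (pay 61630): balance=0

0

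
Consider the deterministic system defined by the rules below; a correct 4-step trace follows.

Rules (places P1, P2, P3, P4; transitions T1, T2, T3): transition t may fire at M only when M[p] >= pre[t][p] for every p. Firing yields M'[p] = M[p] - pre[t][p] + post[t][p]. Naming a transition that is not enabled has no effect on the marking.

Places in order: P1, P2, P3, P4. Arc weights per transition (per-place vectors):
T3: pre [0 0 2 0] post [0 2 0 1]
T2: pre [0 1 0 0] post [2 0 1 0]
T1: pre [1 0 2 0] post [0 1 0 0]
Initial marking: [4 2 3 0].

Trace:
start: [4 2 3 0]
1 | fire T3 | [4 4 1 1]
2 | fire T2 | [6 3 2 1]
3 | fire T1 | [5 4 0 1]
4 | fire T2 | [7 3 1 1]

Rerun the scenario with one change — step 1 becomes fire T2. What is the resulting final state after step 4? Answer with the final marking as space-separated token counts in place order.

(re-executing from step 1 with the substitution; state before step 1: [4 2 3 0])
1 | fire T2 | [6 1 4 0]
2 | fire T2 | [8 0 5 0]
3 | fire T1 | [7 1 3 0]
4 | fire T2 | [9 0 4 0]

9 0 4 0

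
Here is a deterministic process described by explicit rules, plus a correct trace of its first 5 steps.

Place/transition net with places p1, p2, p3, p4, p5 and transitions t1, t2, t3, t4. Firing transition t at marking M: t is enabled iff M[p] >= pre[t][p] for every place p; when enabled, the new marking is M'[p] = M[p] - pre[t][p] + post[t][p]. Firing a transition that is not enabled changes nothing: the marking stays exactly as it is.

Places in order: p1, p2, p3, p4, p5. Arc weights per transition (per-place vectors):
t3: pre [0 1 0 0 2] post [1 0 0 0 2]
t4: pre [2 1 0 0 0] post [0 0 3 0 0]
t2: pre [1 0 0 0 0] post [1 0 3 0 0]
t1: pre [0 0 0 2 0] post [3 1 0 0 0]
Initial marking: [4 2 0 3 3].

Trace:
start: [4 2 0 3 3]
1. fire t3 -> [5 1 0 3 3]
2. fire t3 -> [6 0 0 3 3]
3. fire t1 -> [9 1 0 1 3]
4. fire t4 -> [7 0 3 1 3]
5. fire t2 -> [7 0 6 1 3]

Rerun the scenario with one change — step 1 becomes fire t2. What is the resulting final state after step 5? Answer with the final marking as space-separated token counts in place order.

(re-executing from step 1 with the substitution; state before step 1: [4 2 0 3 3])
1. fire t2 -> [4 2 3 3 3]
2. fire t3 -> [5 1 3 3 3]
3. fire t1 -> [8 2 3 1 3]
4. fire t4 -> [6 1 6 1 3]
5. fire t2 -> [6 1 9 1 3]

6 1 9 1 3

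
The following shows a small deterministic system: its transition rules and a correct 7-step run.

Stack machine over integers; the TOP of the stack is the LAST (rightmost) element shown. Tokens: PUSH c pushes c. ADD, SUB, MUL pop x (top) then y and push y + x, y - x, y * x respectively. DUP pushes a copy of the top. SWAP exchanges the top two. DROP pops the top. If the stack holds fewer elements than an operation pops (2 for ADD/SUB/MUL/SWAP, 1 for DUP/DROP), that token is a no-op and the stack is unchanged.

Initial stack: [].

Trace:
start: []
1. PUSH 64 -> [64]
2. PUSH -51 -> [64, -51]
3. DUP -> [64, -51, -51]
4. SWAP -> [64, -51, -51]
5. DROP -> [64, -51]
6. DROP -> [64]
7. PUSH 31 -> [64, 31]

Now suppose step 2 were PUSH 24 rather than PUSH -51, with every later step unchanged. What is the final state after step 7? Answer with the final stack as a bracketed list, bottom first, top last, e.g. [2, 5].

[64, 31]

(re-executing from step 2 with the substitution; state before step 2: [64])
2. PUSH 24 -> [64, 24]
3. DUP -> [64, 24, 24]
4. SWAP -> [64, 24, 24]
5. DROP -> [64, 24]
6. DROP -> [64]
7. PUSH 31 -> [64, 31]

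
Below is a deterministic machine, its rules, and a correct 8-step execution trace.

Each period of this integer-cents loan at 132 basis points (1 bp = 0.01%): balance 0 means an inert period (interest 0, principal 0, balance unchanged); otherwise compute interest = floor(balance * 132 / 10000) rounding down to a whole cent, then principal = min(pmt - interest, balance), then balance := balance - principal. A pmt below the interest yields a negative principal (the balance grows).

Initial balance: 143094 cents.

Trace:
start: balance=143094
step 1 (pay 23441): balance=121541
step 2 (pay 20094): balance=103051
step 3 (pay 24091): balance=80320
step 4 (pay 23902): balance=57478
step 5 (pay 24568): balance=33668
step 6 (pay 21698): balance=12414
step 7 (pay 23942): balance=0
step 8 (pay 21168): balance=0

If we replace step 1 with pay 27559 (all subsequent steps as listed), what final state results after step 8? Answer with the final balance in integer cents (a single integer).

0

(re-executing from step 1 with the substitution; state before step 1: balance=143094)
step 1 (pay 27559): balance=117423
step 2 (pay 20094): balance=98878
step 3 (pay 24091): balance=76092
step 4 (pay 23902): balance=53194
step 5 (pay 24568): balance=29328
step 6 (pay 21698): balance=8017
step 7 (pay 23942): balance=0
step 8 (pay 21168): balance=0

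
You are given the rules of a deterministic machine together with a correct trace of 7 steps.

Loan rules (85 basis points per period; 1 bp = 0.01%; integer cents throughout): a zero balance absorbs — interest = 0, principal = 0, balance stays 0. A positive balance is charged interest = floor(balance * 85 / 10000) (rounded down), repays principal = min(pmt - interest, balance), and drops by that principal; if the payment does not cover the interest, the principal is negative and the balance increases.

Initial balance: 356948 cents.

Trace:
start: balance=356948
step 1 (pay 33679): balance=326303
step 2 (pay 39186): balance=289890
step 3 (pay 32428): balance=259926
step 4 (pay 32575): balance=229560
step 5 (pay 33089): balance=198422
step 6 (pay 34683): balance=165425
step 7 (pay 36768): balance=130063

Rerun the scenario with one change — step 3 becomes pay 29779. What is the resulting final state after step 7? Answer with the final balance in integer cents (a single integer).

(re-executing from step 3 with the substitution; state before step 3: balance=289890)
step 3 (pay 29779): balance=262575
step 4 (pay 32575): balance=232231
step 5 (pay 33089): balance=201115
step 6 (pay 34683): balance=168141
step 7 (pay 36768): balance=132802

132802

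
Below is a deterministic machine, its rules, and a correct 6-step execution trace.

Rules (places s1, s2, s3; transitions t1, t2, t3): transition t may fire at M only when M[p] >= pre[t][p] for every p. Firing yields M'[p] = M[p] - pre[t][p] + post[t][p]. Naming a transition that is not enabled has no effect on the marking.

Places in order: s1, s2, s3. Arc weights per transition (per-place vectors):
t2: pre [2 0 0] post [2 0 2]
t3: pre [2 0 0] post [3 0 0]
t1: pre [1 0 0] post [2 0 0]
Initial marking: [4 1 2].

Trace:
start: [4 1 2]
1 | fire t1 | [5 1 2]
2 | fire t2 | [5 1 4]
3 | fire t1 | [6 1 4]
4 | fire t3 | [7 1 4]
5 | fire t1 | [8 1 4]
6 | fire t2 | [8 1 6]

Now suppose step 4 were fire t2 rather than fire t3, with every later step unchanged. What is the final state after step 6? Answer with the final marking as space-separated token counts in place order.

7 1 8

(re-executing from step 4 with the substitution; state before step 4: [6 1 4])
4 | fire t2 | [6 1 6]
5 | fire t1 | [7 1 6]
6 | fire t2 | [7 1 8]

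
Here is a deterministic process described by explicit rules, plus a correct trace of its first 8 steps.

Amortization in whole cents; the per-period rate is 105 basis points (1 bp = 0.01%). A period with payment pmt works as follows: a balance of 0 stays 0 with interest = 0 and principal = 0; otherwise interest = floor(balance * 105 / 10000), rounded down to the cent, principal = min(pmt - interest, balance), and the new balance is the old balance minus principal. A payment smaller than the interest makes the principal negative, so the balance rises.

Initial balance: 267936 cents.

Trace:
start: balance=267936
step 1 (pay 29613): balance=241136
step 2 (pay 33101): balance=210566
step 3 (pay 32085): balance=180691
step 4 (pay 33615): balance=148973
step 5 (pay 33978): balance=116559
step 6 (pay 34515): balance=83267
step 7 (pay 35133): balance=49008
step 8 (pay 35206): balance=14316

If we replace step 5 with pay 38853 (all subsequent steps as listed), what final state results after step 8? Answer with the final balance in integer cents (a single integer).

(re-executing from step 5 with the substitution; state before step 5: balance=148973)
step 5 (pay 38853): balance=111684
step 6 (pay 34515): balance=78341
step 7 (pay 35133): balance=44030
step 8 (pay 35206): balance=9286

9286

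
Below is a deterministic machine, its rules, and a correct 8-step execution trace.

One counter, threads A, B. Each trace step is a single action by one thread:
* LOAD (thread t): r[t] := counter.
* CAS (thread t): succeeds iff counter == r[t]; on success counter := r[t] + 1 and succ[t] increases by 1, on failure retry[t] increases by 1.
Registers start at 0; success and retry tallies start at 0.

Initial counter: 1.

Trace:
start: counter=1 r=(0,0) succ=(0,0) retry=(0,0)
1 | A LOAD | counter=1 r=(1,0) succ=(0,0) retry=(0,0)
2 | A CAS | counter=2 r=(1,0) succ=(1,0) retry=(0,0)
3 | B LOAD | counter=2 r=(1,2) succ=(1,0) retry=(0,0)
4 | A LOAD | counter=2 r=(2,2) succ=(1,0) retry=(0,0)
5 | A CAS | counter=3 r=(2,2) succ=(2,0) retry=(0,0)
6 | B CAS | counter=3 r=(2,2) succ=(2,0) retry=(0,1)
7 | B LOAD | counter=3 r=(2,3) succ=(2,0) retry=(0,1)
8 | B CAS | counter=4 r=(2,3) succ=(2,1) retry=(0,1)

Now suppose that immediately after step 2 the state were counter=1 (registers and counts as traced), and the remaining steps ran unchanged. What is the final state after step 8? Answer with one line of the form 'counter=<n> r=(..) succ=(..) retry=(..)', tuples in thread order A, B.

counter=3 r=(1,2) succ=(2,1) retry=(0,1)

state after step 2 := counter=1 r=(1,0) succ=(1,0) retry=(0,0)
3 | B LOAD | counter=1 r=(1,1) succ=(1,0) retry=(0,0)
4 | A LOAD | counter=1 r=(1,1) succ=(1,0) retry=(0,0)
5 | A CAS | counter=2 r=(1,1) succ=(2,0) retry=(0,0)
6 | B CAS | counter=2 r=(1,1) succ=(2,0) retry=(0,1)
7 | B LOAD | counter=2 r=(1,2) succ=(2,0) retry=(0,1)
8 | B CAS | counter=3 r=(1,2) succ=(2,1) retry=(0,1)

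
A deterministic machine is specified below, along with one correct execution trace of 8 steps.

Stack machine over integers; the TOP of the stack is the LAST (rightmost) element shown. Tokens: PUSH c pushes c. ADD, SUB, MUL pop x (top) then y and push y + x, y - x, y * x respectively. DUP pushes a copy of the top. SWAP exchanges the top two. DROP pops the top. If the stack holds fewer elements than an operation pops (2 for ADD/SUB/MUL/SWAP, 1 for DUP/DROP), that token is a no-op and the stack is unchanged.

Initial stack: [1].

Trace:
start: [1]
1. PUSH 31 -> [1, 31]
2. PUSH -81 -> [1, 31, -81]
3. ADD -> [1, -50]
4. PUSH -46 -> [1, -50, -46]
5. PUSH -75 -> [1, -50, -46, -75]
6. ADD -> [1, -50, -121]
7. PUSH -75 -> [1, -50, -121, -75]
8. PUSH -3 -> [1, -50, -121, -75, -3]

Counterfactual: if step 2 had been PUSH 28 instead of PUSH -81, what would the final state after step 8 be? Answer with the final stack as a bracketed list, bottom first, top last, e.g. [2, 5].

(re-executing from step 2 with the substitution; state before step 2: [1, 31])
2. PUSH 28 -> [1, 31, 28]
3. ADD -> [1, 59]
4. PUSH -46 -> [1, 59, -46]
5. PUSH -75 -> [1, 59, -46, -75]
6. ADD -> [1, 59, -121]
7. PUSH -75 -> [1, 59, -121, -75]
8. PUSH -3 -> [1, 59, -121, -75, -3]

[1, 59, -121, -75, -3]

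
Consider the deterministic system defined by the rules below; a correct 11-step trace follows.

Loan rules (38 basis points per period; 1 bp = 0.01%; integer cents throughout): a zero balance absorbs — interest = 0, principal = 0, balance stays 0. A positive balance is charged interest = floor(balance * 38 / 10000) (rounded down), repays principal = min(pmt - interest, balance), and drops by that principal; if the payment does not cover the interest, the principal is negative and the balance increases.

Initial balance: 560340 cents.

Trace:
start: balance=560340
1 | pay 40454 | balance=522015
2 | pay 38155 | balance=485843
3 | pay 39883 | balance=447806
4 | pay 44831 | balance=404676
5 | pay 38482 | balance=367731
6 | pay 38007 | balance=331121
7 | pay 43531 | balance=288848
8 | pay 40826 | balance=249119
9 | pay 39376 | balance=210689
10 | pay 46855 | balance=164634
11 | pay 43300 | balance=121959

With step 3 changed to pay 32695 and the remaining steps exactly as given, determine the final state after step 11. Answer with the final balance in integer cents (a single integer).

129368

(re-executing from step 3 with the substitution; state before step 3: balance=485843)
3 | pay 32695 | balance=454994
4 | pay 44831 | balance=411891
5 | pay 38482 | balance=374974
6 | pay 38007 | balance=338391
7 | pay 43531 | balance=296145
8 | pay 40826 | balance=256444
9 | pay 39376 | balance=218042
10 | pay 46855 | balance=172015
11 | pay 43300 | balance=129368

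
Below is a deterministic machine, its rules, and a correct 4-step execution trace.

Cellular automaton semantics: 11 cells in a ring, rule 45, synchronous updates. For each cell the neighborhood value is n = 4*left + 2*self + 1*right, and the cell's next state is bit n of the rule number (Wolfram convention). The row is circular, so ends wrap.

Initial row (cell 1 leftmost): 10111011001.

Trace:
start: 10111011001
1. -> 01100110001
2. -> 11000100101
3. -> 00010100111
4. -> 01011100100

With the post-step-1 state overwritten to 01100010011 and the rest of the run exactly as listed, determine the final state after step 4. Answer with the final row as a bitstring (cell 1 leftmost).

state after step 1 := 01100010011
2. -> 11001010010
3. -> 10001110011
4. -> 00101000010

00101000010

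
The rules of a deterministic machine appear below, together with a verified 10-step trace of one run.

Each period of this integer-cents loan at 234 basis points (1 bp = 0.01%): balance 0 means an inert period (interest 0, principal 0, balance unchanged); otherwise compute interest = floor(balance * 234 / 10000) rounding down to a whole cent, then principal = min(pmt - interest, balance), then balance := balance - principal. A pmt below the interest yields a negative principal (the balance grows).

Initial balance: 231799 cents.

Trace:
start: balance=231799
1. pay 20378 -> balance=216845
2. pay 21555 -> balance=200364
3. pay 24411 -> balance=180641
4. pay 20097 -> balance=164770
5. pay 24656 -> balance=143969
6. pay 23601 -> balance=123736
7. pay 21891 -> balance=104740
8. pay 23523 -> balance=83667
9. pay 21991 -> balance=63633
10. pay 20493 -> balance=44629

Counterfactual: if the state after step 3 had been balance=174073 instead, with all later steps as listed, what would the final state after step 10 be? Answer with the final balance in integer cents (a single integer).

state after step 3 := balance=174073
4. pay 20097 -> balance=158049
5. pay 24656 -> balance=137091
6. pay 23601 -> balance=116697
7. pay 21891 -> balance=97536
8. pay 23523 -> balance=76295
9. pay 21991 -> balance=56089
10. pay 20493 -> balance=36908

36908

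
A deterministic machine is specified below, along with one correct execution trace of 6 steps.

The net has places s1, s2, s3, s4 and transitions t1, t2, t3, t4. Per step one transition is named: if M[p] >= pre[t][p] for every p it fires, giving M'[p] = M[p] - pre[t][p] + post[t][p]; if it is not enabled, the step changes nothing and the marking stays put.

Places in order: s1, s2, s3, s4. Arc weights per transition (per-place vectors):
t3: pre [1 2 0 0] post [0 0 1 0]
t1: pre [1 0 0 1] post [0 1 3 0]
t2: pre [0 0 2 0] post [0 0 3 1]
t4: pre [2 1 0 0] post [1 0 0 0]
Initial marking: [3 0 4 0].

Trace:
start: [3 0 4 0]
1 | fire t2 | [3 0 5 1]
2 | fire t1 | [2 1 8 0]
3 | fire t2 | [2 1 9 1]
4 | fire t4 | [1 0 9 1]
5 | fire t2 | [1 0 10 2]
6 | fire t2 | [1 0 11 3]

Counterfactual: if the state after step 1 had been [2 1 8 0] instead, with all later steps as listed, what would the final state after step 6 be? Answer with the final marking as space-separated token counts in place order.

1 0 11 3

state after step 1 := [2 1 8 0]
2 | fire t1 | [2 1 8 0]
3 | fire t2 | [2 1 9 1]
4 | fire t4 | [1 0 9 1]
5 | fire t2 | [1 0 10 2]
6 | fire t2 | [1 0 11 3]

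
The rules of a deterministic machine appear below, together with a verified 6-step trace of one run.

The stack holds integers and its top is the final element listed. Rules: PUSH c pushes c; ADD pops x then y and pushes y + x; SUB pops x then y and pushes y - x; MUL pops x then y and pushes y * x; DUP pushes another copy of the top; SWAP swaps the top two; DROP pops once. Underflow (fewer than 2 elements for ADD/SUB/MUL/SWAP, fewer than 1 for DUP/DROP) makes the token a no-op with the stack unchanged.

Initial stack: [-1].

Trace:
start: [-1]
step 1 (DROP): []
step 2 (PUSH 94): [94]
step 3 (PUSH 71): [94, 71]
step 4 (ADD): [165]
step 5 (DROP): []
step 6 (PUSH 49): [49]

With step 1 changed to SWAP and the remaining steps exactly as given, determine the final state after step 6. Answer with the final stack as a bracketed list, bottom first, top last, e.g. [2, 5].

(re-executing from step 1 with the substitution; state before step 1: [-1])
step 1 (SWAP): [-1]
step 2 (PUSH 94): [-1, 94]
step 3 (PUSH 71): [-1, 94, 71]
step 4 (ADD): [-1, 165]
step 5 (DROP): [-1]
step 6 (PUSH 49): [-1, 49]

[-1, 49]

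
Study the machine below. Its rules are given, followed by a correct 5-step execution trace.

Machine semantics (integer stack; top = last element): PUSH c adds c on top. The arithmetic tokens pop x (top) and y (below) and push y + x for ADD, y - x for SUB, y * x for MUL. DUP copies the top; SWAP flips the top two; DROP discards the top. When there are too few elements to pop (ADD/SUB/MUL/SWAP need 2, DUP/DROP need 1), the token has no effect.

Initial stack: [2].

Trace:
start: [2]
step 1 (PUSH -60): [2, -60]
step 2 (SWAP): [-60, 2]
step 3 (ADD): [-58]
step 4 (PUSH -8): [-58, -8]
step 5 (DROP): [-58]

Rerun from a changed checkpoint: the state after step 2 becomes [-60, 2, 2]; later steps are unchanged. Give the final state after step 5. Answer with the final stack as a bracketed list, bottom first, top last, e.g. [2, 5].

[-60, 4]

state after step 2 := [-60, 2, 2]
step 3 (ADD): [-60, 4]
step 4 (PUSH -8): [-60, 4, -8]
step 5 (DROP): [-60, 4]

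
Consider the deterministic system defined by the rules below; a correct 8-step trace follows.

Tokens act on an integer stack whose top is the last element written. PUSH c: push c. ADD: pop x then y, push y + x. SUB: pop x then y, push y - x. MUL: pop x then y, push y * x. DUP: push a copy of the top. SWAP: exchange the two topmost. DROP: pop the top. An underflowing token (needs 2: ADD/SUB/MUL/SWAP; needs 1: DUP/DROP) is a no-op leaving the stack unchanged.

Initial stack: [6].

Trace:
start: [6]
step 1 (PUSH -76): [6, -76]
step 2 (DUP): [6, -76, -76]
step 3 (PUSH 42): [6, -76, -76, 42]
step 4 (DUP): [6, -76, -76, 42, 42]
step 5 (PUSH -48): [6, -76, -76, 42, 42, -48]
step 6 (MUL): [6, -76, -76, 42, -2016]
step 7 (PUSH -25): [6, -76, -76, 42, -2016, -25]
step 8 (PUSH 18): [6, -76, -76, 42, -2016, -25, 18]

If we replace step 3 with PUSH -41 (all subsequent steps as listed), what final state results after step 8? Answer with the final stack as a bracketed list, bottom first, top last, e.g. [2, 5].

[6, -76, -76, -41, 1968, -25, 18]

(re-executing from step 3 with the substitution; state before step 3: [6, -76, -76])
step 3 (PUSH -41): [6, -76, -76, -41]
step 4 (DUP): [6, -76, -76, -41, -41]
step 5 (PUSH -48): [6, -76, -76, -41, -41, -48]
step 6 (MUL): [6, -76, -76, -41, 1968]
step 7 (PUSH -25): [6, -76, -76, -41, 1968, -25]
step 8 (PUSH 18): [6, -76, -76, -41, 1968, -25, 18]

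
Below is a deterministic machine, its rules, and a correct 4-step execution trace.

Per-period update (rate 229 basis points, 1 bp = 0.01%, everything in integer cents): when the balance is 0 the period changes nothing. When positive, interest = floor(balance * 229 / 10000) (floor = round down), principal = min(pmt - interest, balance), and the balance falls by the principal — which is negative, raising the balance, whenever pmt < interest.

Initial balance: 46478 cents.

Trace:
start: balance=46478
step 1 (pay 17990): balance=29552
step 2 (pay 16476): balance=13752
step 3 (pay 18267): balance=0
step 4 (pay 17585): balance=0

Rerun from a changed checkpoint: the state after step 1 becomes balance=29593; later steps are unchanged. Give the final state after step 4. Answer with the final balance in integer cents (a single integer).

state after step 1 := balance=29593
step 2 (pay 16476): balance=13794
step 3 (pay 18267): balance=0
step 4 (pay 17585): balance=0

0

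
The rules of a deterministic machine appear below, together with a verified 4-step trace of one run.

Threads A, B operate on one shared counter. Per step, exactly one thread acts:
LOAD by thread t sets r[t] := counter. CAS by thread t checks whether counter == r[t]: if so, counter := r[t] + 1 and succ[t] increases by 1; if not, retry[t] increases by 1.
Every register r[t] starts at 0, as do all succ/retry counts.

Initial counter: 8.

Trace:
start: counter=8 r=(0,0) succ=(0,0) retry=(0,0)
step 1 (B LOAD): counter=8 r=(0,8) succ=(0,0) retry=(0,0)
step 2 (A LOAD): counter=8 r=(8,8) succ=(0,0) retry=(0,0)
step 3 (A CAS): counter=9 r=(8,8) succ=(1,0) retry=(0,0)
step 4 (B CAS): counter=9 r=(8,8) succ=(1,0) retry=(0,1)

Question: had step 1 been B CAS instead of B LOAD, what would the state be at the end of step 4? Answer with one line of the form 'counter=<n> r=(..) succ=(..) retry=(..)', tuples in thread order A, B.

(re-executing from step 1 with the substitution; state before step 1: counter=8 r=(0,0) succ=(0,0) retry=(0,0))
step 1 (B CAS): counter=8 r=(0,0) succ=(0,0) retry=(0,1)
step 2 (A LOAD): counter=8 r=(8,0) succ=(0,0) retry=(0,1)
step 3 (A CAS): counter=9 r=(8,0) succ=(1,0) retry=(0,1)
step 4 (B CAS): counter=9 r=(8,0) succ=(1,0) retry=(0,2)

counter=9 r=(8,0) succ=(1,0) retry=(0,2)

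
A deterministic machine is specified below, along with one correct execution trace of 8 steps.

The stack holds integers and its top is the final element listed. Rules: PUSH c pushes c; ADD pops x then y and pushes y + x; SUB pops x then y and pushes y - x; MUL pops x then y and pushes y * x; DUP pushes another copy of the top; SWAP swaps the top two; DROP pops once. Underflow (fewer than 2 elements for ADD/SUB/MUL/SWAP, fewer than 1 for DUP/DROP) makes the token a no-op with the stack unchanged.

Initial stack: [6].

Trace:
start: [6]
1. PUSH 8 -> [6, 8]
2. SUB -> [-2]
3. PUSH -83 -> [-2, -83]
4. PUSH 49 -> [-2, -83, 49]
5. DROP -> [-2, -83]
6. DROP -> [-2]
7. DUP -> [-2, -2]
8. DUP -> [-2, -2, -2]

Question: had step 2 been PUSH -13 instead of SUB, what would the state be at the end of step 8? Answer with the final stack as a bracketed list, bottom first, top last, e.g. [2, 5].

[6, 8, -13, -13, -13]

(re-executing from step 2 with the substitution; state before step 2: [6, 8])
2. PUSH -13 -> [6, 8, -13]
3. PUSH -83 -> [6, 8, -13, -83]
4. PUSH 49 -> [6, 8, -13, -83, 49]
5. DROP -> [6, 8, -13, -83]
6. DROP -> [6, 8, -13]
7. DUP -> [6, 8, -13, -13]
8. DUP -> [6, 8, -13, -13, -13]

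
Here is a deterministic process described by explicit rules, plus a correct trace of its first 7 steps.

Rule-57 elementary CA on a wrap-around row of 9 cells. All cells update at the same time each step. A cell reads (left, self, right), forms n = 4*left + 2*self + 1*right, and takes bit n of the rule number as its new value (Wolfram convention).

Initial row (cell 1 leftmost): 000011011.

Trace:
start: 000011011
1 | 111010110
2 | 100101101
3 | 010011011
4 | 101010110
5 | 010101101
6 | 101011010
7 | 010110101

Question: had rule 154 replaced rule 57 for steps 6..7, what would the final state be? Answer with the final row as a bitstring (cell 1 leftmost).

000010100

(re-executing steps 6..7 under rule 154; state before step 6: 010101101)
6 | 000001000
7 | 000010100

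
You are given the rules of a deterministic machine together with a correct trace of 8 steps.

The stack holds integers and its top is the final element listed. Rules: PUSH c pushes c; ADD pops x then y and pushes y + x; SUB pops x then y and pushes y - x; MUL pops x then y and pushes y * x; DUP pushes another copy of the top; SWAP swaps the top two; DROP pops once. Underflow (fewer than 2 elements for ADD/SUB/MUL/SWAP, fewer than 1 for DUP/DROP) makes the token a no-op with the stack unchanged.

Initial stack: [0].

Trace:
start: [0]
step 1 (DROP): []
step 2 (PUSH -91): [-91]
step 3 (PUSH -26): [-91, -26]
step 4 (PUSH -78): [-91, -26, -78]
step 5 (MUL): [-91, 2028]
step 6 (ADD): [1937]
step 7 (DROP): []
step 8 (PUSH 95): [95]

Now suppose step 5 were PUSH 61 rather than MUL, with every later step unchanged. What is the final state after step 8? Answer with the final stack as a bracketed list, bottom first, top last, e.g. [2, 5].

[-91, -26, 95]

(re-executing from step 5 with the substitution; state before step 5: [-91, -26, -78])
step 5 (PUSH 61): [-91, -26, -78, 61]
step 6 (ADD): [-91, -26, -17]
step 7 (DROP): [-91, -26]
step 8 (PUSH 95): [-91, -26, 95]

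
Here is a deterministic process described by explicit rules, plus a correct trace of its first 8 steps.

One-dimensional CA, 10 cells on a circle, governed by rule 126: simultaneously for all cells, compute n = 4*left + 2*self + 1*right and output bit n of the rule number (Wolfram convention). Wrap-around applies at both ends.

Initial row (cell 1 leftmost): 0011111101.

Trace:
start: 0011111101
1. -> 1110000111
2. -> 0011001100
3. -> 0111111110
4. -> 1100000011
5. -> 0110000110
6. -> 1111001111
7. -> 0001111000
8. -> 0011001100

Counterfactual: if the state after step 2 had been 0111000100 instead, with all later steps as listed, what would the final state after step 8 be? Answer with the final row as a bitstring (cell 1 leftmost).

state after step 2 := 0111000100
3. -> 1101101110
4. -> 1111111011
5. -> 0000001110
6. -> 0000011011
7. -> 1000111111
8. -> 1101100000

1101100000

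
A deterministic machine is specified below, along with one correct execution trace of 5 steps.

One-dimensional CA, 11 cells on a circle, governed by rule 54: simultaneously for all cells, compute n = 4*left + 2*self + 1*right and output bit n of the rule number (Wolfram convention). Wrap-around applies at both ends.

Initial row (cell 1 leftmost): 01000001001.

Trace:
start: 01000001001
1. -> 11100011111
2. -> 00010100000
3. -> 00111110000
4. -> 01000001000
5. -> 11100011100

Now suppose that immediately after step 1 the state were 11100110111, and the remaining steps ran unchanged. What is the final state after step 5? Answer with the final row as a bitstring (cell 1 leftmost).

state after step 1 := 11100110111
2. -> 00011001000
3. -> 00100111100
4. -> 01111000010
5. -> 10000100111

10000100111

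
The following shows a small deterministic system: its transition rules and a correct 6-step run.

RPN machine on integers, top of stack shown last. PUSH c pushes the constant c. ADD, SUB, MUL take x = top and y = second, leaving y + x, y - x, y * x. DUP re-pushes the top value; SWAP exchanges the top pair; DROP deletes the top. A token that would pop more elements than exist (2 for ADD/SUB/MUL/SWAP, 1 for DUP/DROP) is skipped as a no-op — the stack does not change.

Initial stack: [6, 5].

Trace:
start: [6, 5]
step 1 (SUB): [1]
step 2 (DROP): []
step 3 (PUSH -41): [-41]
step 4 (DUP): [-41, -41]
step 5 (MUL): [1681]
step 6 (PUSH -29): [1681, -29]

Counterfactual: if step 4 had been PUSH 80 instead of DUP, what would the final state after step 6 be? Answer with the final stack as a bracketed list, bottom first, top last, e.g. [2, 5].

[-3280, -29]

(re-executing from step 4 with the substitution; state before step 4: [-41])
step 4 (PUSH 80): [-41, 80]
step 5 (MUL): [-3280]
step 6 (PUSH -29): [-3280, -29]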